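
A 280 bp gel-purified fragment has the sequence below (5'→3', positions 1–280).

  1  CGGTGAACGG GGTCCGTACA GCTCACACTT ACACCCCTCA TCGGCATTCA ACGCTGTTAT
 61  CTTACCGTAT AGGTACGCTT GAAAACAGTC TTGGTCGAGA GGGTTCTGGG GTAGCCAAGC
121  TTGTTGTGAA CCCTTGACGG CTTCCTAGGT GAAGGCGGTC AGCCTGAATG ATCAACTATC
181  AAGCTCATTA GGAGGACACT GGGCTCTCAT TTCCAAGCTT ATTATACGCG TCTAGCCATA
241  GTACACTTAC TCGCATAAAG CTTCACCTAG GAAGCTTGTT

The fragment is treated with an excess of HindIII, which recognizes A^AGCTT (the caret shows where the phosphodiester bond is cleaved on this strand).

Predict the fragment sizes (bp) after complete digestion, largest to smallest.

117, 98, 43, 14, 8 bp

HindIII sites (AAGCTT) start at positions 117, 215, 258, 272.
HindIII cuts after the first base of each site, so after positions 117, 215, 258, 272.
Linear molecule, 4 cuts → 5 fragments:
  1–117 → 117 bp
  118–215 → 98 bp
  216–258 → 43 bp
  259–272 → 14 bp
  273–280 → 8 bp
Sorted largest to smallest: 117, 98, 43, 14, 8 bp.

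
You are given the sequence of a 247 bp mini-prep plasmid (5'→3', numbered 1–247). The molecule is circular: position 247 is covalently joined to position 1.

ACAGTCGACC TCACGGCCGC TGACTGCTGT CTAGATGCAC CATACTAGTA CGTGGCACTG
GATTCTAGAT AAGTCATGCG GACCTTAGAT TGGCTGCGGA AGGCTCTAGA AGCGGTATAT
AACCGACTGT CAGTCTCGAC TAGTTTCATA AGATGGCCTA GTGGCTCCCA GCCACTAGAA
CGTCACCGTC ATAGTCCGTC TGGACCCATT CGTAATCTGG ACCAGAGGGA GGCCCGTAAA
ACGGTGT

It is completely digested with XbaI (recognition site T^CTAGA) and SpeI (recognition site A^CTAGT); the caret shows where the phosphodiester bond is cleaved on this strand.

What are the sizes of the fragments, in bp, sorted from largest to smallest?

XbaI sites (TCTAGA) start at positions 30, 64, 105.
XbaI cuts after the first base of each site, so after positions 30, 64, 105.
SpeI sites (ACTAGT) start at positions 44, 139.
SpeI cuts after the first base of each site, so after positions 44, 139.
Combined cut positions: 30, 44, 64, 105, 139.
Circular molecule, 5 cuts → 5 fragments:
  31–44 → 14 bp
  45–64 → 20 bp
  65–105 → 41 bp
  106–139 → 34 bp
  140–247 then 1–30 → 108 + 30 = 138 bp
Sorted largest to smallest: 138, 41, 34, 20, 14 bp.

138, 41, 34, 20, 14 bp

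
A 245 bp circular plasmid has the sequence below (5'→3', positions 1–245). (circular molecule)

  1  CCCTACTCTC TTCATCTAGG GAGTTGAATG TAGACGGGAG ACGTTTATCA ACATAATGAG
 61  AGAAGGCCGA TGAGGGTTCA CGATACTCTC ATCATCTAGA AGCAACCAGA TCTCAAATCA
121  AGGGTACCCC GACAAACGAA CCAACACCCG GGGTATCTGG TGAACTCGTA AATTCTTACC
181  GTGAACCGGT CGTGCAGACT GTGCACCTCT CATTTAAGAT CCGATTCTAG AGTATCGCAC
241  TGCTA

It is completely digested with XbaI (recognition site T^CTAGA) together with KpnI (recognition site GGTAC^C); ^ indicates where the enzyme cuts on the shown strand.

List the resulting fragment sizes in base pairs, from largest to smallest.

114, 99, 32 bp

XbaI sites (TCTAGA) start at positions 95, 226.
XbaI cuts after the first base of each site, so after positions 95, 226.
The KpnI site (GGTACC) starts at position 123.
KpnI cuts after base 5 of each site (before the last base), so after position 127.
Combined cut positions: 95, 127, 226.
Circular molecule, 3 cuts → 3 fragments:
  96–127 → 32 bp
  128–226 → 99 bp
  227–245 then 1–95 → 19 + 95 = 114 bp
Sorted largest to smallest: 114, 99, 32 bp.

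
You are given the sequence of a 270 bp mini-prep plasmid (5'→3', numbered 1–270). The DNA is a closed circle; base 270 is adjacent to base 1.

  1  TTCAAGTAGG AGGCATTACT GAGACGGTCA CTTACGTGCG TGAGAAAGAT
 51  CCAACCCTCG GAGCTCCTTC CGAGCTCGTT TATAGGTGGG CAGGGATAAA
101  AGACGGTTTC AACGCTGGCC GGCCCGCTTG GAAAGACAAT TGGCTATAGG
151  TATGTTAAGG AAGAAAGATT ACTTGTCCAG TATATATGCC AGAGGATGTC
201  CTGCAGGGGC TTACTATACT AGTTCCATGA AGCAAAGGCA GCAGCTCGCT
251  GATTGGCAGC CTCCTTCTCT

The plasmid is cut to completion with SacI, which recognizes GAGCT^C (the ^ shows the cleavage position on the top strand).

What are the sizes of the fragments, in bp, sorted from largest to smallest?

SacI sites (GAGCTC) start at positions 61, 72.
SacI cuts after base 5 of each site (before the last base), so after positions 65, 76.
Circular molecule, 2 cuts → 2 fragments:
  66–76 → 11 bp
  77–270 then 1–65 → 194 + 65 = 259 bp
Sorted largest to smallest: 259, 11 bp.

259, 11 bp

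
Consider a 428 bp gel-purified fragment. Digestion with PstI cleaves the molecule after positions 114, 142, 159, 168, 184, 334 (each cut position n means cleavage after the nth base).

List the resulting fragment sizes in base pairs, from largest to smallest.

Linear molecule, 6 cuts → 7 fragments:
  114 − 0 = 114 bp
  142 − 114 = 28 bp
  159 − 142 = 17 bp
  168 − 159 = 9 bp
  184 − 168 = 16 bp
  334 − 184 = 150 bp
  428 − 334 = 94 bp
Sorted largest to smallest: 150, 114, 94, 28, 17, 16, 9 bp.

150, 114, 94, 28, 17, 16, 9 bp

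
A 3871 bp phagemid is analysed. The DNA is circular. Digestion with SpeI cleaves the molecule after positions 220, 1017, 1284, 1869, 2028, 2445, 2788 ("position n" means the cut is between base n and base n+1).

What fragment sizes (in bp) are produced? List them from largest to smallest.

1303, 797, 585, 417, 343, 267, 159 bp

Circular molecule, 7 cuts → 7 fragments:
  1017 − 220 = 797 bp
  1284 − 1017 = 267 bp
  1869 − 1284 = 585 bp
  2028 − 1869 = 159 bp
  2445 − 2028 = 417 bp
  2788 − 2445 = 343 bp
  wrap: 3871 − 2788 + 220 = 1303 bp
Sorted largest to smallest: 1303, 797, 585, 417, 343, 267, 159 bp.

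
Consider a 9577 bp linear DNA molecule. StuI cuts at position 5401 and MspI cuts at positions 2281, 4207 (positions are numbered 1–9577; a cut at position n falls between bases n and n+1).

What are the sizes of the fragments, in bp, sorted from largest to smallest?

Combined cut positions (sorted): 2281, 4207, 5401.
Linear molecule, 3 cuts → 4 fragments:
  2281 − 0 = 2281 bp
  4207 − 2281 = 1926 bp
  5401 − 4207 = 1194 bp
  9577 − 5401 = 4176 bp
Sorted largest to smallest: 4176, 2281, 1926, 1194 bp.

4176, 2281, 1926, 1194 bp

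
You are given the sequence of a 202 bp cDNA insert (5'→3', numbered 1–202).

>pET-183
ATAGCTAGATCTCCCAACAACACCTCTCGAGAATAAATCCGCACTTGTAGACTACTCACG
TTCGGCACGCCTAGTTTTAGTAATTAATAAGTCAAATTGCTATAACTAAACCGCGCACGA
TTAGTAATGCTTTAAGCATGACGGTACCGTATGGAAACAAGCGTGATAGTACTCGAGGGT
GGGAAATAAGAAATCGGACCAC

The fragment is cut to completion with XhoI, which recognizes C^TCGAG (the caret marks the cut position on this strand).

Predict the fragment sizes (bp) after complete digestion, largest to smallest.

146, 30, 26 bp

XhoI sites (CTCGAG) start at positions 26, 172.
XhoI cuts after the first base of each site, so after positions 26, 172.
Linear molecule, 2 cuts → 3 fragments:
  1–26 → 26 bp
  27–172 → 146 bp
  173–202 → 30 bp
Sorted largest to smallest: 146, 30, 26 bp.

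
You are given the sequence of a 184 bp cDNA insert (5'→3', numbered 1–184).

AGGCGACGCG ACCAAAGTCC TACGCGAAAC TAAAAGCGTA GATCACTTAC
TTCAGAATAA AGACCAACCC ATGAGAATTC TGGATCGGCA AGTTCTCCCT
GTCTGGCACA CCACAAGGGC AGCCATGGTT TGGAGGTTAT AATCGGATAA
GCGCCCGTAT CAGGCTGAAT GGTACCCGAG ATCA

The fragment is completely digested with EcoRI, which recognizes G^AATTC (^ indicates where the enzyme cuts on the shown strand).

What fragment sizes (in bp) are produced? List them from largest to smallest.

The EcoRI site (GAATTC) starts at position 75.
EcoRI cuts after the first base of each site, so after position 75.
Linear molecule, 1 cut → 2 fragments:
  1–75 → 75 bp
  76–184 → 109 bp
Sorted largest to smallest: 109, 75 bp.

109, 75 bp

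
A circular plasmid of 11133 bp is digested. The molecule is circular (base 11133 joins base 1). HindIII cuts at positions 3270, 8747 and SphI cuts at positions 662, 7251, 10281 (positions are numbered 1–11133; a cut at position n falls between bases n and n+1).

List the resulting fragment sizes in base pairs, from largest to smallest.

3981, 2608, 1534, 1514, 1496 bp

Combined cut positions (sorted): 662, 3270, 7251, 8747, 10281.
Circular molecule, 5 cuts → 5 fragments:
  3270 − 662 = 2608 bp
  7251 − 3270 = 3981 bp
  8747 − 7251 = 1496 bp
  10281 − 8747 = 1534 bp
  wrap: 11133 − 10281 + 662 = 1514 bp
Sorted largest to smallest: 3981, 2608, 1534, 1514, 1496 bp.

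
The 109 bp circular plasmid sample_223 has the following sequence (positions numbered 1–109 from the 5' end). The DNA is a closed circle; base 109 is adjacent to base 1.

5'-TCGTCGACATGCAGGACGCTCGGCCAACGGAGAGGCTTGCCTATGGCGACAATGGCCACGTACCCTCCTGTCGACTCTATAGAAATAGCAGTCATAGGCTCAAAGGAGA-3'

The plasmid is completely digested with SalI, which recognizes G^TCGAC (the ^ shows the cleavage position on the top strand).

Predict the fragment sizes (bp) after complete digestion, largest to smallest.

SalI sites (GTCGAC) start at positions 3, 70.
SalI cuts after the first base of each site, so after positions 3, 70.
Circular molecule, 2 cuts → 2 fragments:
  4–70 → 67 bp
  71–109 then 1–3 → 39 + 3 = 42 bp
Sorted largest to smallest: 67, 42 bp.

67, 42 bp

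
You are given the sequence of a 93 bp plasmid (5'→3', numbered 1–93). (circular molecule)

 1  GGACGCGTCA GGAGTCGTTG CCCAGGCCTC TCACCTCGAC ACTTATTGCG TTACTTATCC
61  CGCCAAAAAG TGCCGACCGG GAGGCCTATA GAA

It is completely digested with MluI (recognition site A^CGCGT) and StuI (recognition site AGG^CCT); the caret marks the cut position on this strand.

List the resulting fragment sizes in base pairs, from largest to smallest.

The MluI site (ACGCGT) starts at position 3.
MluI cuts after the first base of each site, so after position 3.
StuI sites (AGGCCT) start at positions 24, 82.
StuI cuts after base 3 of each site, so after positions 26, 84.
Combined cut positions: 3, 26, 84.
Circular molecule, 3 cuts → 3 fragments:
  4–26 → 23 bp
  27–84 → 58 bp
  85–93 then 1–3 → 9 + 3 = 12 bp
Sorted largest to smallest: 58, 23, 12 bp.

58, 23, 12 bp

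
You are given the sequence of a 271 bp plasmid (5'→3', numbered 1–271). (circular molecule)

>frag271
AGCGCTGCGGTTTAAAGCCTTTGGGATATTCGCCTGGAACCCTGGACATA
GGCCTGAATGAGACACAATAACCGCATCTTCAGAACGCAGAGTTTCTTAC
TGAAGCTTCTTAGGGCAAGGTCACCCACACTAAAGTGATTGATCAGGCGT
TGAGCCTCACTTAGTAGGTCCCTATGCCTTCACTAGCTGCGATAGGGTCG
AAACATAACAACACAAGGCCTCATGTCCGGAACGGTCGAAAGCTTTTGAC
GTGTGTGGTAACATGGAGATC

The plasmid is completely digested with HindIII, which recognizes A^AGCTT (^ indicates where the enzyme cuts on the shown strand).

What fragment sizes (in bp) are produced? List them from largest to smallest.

HindIII sites (AAGCTT) start at positions 103, 240.
HindIII cuts after the first base of each site, so after positions 103, 240.
Circular molecule, 2 cuts → 2 fragments:
  104–240 → 137 bp
  241–271 then 1–103 → 31 + 103 = 134 bp
Sorted largest to smallest: 137, 134 bp.

137, 134 bp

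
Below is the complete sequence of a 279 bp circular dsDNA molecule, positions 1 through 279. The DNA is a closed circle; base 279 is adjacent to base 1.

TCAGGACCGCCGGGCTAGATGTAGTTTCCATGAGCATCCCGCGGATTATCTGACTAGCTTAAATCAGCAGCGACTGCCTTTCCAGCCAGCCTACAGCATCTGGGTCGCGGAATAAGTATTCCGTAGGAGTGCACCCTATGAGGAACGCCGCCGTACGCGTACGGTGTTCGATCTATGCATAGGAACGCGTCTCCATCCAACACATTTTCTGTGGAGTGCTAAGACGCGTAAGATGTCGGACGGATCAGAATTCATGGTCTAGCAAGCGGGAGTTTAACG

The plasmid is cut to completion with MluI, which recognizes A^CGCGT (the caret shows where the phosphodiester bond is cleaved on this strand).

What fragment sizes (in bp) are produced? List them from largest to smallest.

MluI sites (ACGCGT) start at positions 155, 185, 224.
MluI cuts after the first base of each site, so after positions 155, 185, 224.
Circular molecule, 3 cuts → 3 fragments:
  156–185 → 30 bp
  186–224 → 39 bp
  225–279 then 1–155 → 55 + 155 = 210 bp
Sorted largest to smallest: 210, 39, 30 bp.

210, 39, 30 bp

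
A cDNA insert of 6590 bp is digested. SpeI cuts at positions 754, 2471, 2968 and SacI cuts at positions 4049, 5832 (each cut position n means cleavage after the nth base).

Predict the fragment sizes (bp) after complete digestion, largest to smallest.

Combined cut positions (sorted): 754, 2471, 2968, 4049, 5832.
Linear molecule, 5 cuts → 6 fragments:
  754 − 0 = 754 bp
  2471 − 754 = 1717 bp
  2968 − 2471 = 497 bp
  4049 − 2968 = 1081 bp
  5832 − 4049 = 1783 bp
  6590 − 5832 = 758 bp
Sorted largest to smallest: 1783, 1717, 1081, 758, 754, 497 bp.

1783, 1717, 1081, 758, 754, 497 bp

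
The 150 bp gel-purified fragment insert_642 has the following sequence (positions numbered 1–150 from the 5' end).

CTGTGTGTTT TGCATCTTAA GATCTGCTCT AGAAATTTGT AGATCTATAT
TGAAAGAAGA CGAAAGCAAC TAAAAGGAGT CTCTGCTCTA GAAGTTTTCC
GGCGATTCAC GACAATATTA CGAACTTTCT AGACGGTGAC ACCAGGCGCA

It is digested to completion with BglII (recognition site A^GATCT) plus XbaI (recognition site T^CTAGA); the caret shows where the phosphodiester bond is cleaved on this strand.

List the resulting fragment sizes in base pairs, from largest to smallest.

BglII sites (AGATCT) start at positions 20, 41.
BglII cuts after the first base of each site, so after positions 20, 41.
XbaI sites (TCTAGA) start at positions 28, 87, 128.
XbaI cuts after the first base of each site, so after positions 28, 87, 128.
Combined cut positions: 20, 28, 41, 87, 128.
Linear molecule, 5 cuts → 6 fragments:
  1–20 → 20 bp
  21–28 → 8 bp
  29–41 → 13 bp
  42–87 → 46 bp
  88–128 → 41 bp
  129–150 → 22 bp
Sorted largest to smallest: 46, 41, 22, 20, 13, 8 bp.

46, 41, 22, 20, 13, 8 bp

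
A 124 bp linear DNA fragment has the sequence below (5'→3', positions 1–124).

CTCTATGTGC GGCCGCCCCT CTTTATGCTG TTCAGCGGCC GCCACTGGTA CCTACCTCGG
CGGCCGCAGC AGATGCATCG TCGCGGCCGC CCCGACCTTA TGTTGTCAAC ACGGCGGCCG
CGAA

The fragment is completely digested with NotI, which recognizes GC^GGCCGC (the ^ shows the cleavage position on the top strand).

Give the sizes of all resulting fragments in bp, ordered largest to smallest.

NotI sites (GCGGCCGC) start at positions 9, 35, 60, 83, 114.
NotI cuts after base 2 of each site, so after positions 10, 36, 61, 84, 115.
Linear molecule, 5 cuts → 6 fragments:
  1–10 → 10 bp
  11–36 → 26 bp
  37–61 → 25 bp
  62–84 → 23 bp
  85–115 → 31 bp
  116–124 → 9 bp
Sorted largest to smallest: 31, 26, 25, 23, 10, 9 bp.

31, 26, 25, 23, 10, 9 bp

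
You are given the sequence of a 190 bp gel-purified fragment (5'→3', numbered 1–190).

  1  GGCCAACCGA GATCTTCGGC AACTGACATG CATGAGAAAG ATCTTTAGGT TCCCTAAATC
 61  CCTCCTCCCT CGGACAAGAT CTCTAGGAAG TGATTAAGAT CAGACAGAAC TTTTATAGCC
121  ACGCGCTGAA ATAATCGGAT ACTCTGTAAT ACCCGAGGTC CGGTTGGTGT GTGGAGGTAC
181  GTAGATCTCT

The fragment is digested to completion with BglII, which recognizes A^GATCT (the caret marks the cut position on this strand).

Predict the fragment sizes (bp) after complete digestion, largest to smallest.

BglII sites (AGATCT) start at positions 10, 39, 77, 183.
BglII cuts after the first base of each site, so after positions 10, 39, 77, 183.
Linear molecule, 4 cuts → 5 fragments:
  1–10 → 10 bp
  11–39 → 29 bp
  40–77 → 38 bp
  78–183 → 106 bp
  184–190 → 7 bp
Sorted largest to smallest: 106, 38, 29, 10, 7 bp.

106, 38, 29, 10, 7 bp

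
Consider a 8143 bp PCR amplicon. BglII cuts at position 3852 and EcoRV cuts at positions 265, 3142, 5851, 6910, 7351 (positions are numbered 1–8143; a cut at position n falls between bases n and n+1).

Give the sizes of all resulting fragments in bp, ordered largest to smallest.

2877, 1999, 1059, 792, 710, 441, 265 bp

Combined cut positions (sorted): 265, 3142, 3852, 5851, 6910, 7351.
Linear molecule, 6 cuts → 7 fragments:
  265 − 0 = 265 bp
  3142 − 265 = 2877 bp
  3852 − 3142 = 710 bp
  5851 − 3852 = 1999 bp
  6910 − 5851 = 1059 bp
  7351 − 6910 = 441 bp
  8143 − 7351 = 792 bp
Sorted largest to smallest: 2877, 1999, 1059, 792, 710, 441, 265 bp.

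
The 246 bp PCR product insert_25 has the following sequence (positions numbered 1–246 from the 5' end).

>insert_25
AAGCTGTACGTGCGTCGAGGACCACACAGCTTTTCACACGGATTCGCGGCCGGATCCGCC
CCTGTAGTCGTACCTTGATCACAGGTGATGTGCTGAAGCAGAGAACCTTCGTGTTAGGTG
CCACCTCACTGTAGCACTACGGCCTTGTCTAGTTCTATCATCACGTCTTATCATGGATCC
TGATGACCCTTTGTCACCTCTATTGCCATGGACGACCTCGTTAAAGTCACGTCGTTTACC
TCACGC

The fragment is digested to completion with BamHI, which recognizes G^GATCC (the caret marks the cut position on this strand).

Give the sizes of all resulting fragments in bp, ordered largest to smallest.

123, 71, 52 bp

BamHI sites (GGATCC) start at positions 52, 175.
BamHI cuts after the first base of each site, so after positions 52, 175.
Linear molecule, 2 cuts → 3 fragments:
  1–52 → 52 bp
  53–175 → 123 bp
  176–246 → 71 bp
Sorted largest to smallest: 123, 71, 52 bp.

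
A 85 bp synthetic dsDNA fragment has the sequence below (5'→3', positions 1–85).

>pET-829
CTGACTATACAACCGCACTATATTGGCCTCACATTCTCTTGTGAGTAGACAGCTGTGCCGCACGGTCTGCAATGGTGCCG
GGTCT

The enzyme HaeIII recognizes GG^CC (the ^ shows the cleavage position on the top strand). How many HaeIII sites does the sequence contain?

GGCC occurs starting at position 25.
HaeIII cuts at 1 site.

1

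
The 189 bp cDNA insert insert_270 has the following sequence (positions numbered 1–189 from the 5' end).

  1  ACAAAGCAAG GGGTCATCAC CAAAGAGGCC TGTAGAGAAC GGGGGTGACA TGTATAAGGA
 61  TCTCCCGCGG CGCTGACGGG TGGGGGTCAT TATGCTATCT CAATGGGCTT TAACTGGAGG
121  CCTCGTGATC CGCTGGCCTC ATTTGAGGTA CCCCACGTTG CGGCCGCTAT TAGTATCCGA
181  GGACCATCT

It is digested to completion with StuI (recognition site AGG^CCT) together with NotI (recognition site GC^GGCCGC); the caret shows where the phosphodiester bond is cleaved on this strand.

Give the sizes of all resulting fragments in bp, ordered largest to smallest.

StuI sites (AGGCCT) start at positions 26, 118.
StuI cuts after base 3 of each site, so after positions 28, 120.
The NotI site (GCGGCCGC) starts at position 160.
NotI cuts after base 2 of each site, so after position 161.
Combined cut positions: 28, 120, 161.
Linear molecule, 3 cuts → 4 fragments:
  1–28 → 28 bp
  29–120 → 92 bp
  121–161 → 41 bp
  162–189 → 28 bp
Sorted largest to smallest: 92, 41, 28, 28 bp.

92, 41, 28, 28 bp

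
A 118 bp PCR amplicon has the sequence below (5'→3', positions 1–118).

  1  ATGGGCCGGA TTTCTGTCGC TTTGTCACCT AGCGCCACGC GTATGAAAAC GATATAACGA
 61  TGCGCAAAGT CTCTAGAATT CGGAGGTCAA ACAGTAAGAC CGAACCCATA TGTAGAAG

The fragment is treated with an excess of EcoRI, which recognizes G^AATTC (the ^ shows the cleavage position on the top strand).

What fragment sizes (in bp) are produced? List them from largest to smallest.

The EcoRI site (GAATTC) starts at position 76.
EcoRI cuts after the first base of each site, so after position 76.
Linear molecule, 1 cut → 2 fragments:
  1–76 → 76 bp
  77–118 → 42 bp
Sorted largest to smallest: 76, 42 bp.

76, 42 bp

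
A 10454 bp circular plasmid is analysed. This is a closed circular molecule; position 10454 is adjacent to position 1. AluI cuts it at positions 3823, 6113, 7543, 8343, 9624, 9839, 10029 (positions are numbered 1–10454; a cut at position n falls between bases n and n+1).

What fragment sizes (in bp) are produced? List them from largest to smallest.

4248, 2290, 1430, 1281, 800, 215, 190 bp

Circular molecule, 7 cuts → 7 fragments:
  6113 − 3823 = 2290 bp
  7543 − 6113 = 1430 bp
  8343 − 7543 = 800 bp
  9624 − 8343 = 1281 bp
  9839 − 9624 = 215 bp
  10029 − 9839 = 190 bp
  wrap: 10454 − 10029 + 3823 = 4248 bp
Sorted largest to smallest: 4248, 2290, 1430, 1281, 800, 215, 190 bp.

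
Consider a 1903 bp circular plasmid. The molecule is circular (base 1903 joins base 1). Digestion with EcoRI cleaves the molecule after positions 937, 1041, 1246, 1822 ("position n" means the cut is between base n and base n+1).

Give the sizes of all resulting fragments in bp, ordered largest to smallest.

1018, 576, 205, 104 bp

Circular molecule, 4 cuts → 4 fragments:
  1041 − 937 = 104 bp
  1246 − 1041 = 205 bp
  1822 − 1246 = 576 bp
  wrap: 1903 − 1822 + 937 = 1018 bp
Sorted largest to smallest: 1018, 576, 205, 104 bp.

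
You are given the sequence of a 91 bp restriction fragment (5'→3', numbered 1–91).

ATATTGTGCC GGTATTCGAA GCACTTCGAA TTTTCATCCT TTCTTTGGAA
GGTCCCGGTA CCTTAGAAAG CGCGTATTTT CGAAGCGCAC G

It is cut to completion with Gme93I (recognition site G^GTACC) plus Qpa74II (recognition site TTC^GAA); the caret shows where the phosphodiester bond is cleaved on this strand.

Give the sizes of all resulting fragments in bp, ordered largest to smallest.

30, 24, 17, 10, 10 bp

The Gme93I site (GGTACC) starts at position 57.
Gme93I cuts after the first base of each site, so after position 57.
Qpa74II sites (TTCGAA) start at positions 15, 25, 79.
Qpa74II cuts after base 3 of each site, so after positions 17, 27, 81.
Combined cut positions: 17, 27, 57, 81.
Linear molecule, 4 cuts → 5 fragments:
  1–17 → 17 bp
  18–27 → 10 bp
  28–57 → 30 bp
  58–81 → 24 bp
  82–91 → 10 bp
Sorted largest to smallest: 30, 24, 17, 10, 10 bp.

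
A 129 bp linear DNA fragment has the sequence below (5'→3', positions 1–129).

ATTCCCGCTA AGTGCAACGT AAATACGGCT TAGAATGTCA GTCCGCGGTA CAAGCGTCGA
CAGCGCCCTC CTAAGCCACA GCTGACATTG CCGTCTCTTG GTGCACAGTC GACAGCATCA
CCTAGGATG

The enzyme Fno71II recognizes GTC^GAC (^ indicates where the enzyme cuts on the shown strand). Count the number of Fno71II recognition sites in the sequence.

2

GTCGAC occurs starting at positions 56, 108.
Fno71II cuts at 2 sites.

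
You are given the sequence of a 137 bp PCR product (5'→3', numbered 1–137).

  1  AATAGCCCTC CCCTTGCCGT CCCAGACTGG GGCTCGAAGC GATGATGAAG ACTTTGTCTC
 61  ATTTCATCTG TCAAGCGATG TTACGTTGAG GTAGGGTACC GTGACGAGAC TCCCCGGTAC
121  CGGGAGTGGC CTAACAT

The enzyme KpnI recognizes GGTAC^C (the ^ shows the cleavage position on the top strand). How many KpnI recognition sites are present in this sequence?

GGTACC occurs starting at positions 95, 116.
KpnI cuts at 2 sites.

2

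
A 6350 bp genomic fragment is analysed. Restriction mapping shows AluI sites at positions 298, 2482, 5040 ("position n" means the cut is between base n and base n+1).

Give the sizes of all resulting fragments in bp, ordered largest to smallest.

2558, 2184, 1310, 298 bp

Linear molecule, 3 cuts → 4 fragments:
  298 − 0 = 298 bp
  2482 − 298 = 2184 bp
  5040 − 2482 = 2558 bp
  6350 − 5040 = 1310 bp
Sorted largest to smallest: 2558, 2184, 1310, 298 bp.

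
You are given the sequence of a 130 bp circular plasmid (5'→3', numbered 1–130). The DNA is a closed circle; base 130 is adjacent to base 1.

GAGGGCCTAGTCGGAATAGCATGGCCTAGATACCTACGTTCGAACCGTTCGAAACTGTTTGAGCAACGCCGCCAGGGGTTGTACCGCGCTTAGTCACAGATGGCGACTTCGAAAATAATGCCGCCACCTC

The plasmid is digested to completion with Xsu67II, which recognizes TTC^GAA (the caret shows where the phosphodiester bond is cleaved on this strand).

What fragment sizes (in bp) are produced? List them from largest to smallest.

61, 60, 9 bp

Xsu67II sites (TTCGAA) start at positions 39, 48, 108.
Xsu67II cuts after base 3 of each site, so after positions 41, 50, 110.
Circular molecule, 3 cuts → 3 fragments:
  42–50 → 9 bp
  51–110 → 60 bp
  111–130 then 1–41 → 20 + 41 = 61 bp
Sorted largest to smallest: 61, 60, 9 bp.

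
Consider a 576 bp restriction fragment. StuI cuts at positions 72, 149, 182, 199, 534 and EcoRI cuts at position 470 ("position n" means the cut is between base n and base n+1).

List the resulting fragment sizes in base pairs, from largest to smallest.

271, 77, 72, 64, 42, 33, 17 bp

Combined cut positions (sorted): 72, 149, 182, 199, 470, 534.
Linear molecule, 6 cuts → 7 fragments:
  72 − 0 = 72 bp
  149 − 72 = 77 bp
  182 − 149 = 33 bp
  199 − 182 = 17 bp
  470 − 199 = 271 bp
  534 − 470 = 64 bp
  576 − 534 = 42 bp
Sorted largest to smallest: 271, 77, 72, 64, 42, 33, 17 bp.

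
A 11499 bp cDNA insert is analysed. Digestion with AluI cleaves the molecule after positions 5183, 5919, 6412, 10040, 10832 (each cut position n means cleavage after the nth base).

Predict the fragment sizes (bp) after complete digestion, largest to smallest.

5183, 3628, 792, 736, 667, 493 bp

Linear molecule, 5 cuts → 6 fragments:
  5183 − 0 = 5183 bp
  5919 − 5183 = 736 bp
  6412 − 5919 = 493 bp
  10040 − 6412 = 3628 bp
  10832 − 10040 = 792 bp
  11499 − 10832 = 667 bp
Sorted largest to smallest: 5183, 3628, 792, 736, 667, 493 bp.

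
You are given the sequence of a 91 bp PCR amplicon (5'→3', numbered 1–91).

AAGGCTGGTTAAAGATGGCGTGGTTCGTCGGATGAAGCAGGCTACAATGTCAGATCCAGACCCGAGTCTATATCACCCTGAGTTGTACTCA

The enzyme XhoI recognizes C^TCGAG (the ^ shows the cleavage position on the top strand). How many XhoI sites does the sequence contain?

No occurrence of CTCGAG is present in the sequence.
XhoI does not cut: 0 sites.

0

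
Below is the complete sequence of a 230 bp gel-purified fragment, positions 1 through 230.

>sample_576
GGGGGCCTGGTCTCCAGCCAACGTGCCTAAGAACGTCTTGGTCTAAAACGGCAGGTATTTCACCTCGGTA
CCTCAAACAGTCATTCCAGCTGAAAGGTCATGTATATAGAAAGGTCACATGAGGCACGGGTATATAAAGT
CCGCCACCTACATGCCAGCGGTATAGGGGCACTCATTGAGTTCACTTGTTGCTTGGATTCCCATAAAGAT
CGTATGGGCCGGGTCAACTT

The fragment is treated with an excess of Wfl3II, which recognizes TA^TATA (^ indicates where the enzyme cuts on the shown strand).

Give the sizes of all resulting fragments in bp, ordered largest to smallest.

104, 98, 28 bp

Wfl3II sites (TATATA) start at positions 103, 131.
Wfl3II cuts after base 2 of each site, so after positions 104, 132.
Linear molecule, 2 cuts → 3 fragments:
  1–104 → 104 bp
  105–132 → 28 bp
  133–230 → 98 bp
Sorted largest to smallest: 104, 98, 28 bp.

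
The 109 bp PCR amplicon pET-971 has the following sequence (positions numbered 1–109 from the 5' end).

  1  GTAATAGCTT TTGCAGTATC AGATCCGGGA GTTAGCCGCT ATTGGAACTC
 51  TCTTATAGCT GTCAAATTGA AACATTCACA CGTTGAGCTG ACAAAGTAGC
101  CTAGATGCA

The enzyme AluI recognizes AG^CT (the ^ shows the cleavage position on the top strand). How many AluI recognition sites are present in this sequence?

3

AGCT occurs starting at positions 6, 57, 86.
AluI cuts at 3 sites.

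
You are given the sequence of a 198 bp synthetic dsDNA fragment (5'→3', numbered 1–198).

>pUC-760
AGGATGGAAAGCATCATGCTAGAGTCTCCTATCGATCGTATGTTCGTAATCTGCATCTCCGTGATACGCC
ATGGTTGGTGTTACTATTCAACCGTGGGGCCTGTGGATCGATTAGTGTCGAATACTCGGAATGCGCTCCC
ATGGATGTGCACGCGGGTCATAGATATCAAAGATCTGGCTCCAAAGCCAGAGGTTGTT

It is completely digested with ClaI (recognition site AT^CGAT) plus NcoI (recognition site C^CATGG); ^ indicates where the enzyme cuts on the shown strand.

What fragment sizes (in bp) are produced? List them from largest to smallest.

ClaI sites (ATCGAT) start at positions 31, 107.
ClaI cuts after base 2 of each site, so after positions 32, 108.
NcoI sites (CCATGG) start at positions 69, 139.
NcoI cuts after the first base of each site, so after positions 69, 139.
Combined cut positions: 32, 69, 108, 139.
Linear molecule, 4 cuts → 5 fragments:
  1–32 → 32 bp
  33–69 → 37 bp
  70–108 → 39 bp
  109–139 → 31 bp
  140–198 → 59 bp
Sorted largest to smallest: 59, 39, 37, 32, 31 bp.

59, 39, 37, 32, 31 bp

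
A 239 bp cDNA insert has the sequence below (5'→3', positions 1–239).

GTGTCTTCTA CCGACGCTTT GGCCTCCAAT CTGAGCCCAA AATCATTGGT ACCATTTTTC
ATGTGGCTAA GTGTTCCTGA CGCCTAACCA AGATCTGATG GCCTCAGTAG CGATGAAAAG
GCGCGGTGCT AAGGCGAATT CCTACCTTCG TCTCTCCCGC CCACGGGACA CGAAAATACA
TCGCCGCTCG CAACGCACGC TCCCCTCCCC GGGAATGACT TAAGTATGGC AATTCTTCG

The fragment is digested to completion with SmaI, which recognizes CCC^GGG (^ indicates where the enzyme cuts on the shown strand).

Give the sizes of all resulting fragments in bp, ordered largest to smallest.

210, 29 bp

The SmaI site (CCCGGG) starts at position 208.
SmaI cuts after base 3 of each site, so after position 210.
Linear molecule, 1 cut → 2 fragments:
  1–210 → 210 bp
  211–239 → 29 bp
Sorted largest to smallest: 210, 29 bp.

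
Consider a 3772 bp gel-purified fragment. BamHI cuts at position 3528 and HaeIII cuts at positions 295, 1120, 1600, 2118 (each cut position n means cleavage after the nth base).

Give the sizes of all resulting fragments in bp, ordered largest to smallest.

Combined cut positions (sorted): 295, 1120, 1600, 2118, 3528.
Linear molecule, 5 cuts → 6 fragments:
  295 − 0 = 295 bp
  1120 − 295 = 825 bp
  1600 − 1120 = 480 bp
  2118 − 1600 = 518 bp
  3528 − 2118 = 1410 bp
  3772 − 3528 = 244 bp
Sorted largest to smallest: 1410, 825, 518, 480, 295, 244 bp.

1410, 825, 518, 480, 295, 244 bp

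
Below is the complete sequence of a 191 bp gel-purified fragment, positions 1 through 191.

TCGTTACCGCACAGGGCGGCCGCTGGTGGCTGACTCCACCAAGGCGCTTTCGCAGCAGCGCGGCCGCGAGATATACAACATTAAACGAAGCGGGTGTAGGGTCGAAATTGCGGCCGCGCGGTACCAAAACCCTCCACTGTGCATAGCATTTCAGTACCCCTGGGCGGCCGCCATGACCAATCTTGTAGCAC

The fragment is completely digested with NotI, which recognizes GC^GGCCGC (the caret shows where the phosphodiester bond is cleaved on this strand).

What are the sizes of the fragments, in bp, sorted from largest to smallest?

NotI sites (GCGGCCGC) start at positions 16, 60, 110, 164.
NotI cuts after base 2 of each site, so after positions 17, 61, 111, 165.
Linear molecule, 4 cuts → 5 fragments:
  1–17 → 17 bp
  18–61 → 44 bp
  62–111 → 50 bp
  112–165 → 54 bp
  166–191 → 26 bp
Sorted largest to smallest: 54, 50, 44, 26, 17 bp.

54, 50, 44, 26, 17 bp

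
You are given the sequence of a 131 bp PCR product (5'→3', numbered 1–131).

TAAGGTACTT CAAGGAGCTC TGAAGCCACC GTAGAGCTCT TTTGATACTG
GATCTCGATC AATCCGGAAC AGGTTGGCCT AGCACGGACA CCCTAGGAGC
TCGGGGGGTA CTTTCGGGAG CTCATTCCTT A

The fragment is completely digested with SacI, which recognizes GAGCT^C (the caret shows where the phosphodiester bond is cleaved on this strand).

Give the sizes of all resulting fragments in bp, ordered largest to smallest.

SacI sites (GAGCTC) start at positions 15, 34, 97, 118.
SacI cuts after base 5 of each site (before the last base), so after positions 19, 38, 101, 122.
Linear molecule, 4 cuts → 5 fragments:
  1–19 → 19 bp
  20–38 → 19 bp
  39–101 → 63 bp
  102–122 → 21 bp
  123–131 → 9 bp
Sorted largest to smallest: 63, 21, 19, 19, 9 bp.

63, 21, 19, 19, 9 bp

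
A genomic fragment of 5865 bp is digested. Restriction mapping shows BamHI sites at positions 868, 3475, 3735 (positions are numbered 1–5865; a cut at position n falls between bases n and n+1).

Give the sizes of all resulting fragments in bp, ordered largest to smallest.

Linear molecule, 3 cuts → 4 fragments:
  868 − 0 = 868 bp
  3475 − 868 = 2607 bp
  3735 − 3475 = 260 bp
  5865 − 3735 = 2130 bp
Sorted largest to smallest: 2607, 2130, 868, 260 bp.

2607, 2130, 868, 260 bp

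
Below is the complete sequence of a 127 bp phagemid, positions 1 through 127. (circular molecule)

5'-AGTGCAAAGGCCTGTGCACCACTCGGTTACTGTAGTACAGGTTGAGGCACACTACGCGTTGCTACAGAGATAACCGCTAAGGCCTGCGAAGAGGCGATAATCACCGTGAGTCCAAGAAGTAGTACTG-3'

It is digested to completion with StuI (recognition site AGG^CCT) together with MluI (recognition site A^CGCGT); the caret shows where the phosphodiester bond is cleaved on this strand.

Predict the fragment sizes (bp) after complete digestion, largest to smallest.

StuI sites (AGGCCT) start at positions 8, 80.
StuI cuts after base 3 of each site, so after positions 10, 82.
The MluI site (ACGCGT) starts at position 54.
MluI cuts after the first base of each site, so after position 54.
Combined cut positions: 10, 54, 82.
Circular molecule, 3 cuts → 3 fragments:
  11–54 → 44 bp
  55–82 → 28 bp
  83–127 then 1–10 → 45 + 10 = 55 bp
Sorted largest to smallest: 55, 44, 28 bp.

55, 44, 28 bp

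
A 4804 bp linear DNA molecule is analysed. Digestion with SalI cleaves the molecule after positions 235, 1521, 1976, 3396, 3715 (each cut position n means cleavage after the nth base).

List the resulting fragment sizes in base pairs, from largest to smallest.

1420, 1286, 1089, 455, 319, 235 bp

Linear molecule, 5 cuts → 6 fragments:
  235 − 0 = 235 bp
  1521 − 235 = 1286 bp
  1976 − 1521 = 455 bp
  3396 − 1976 = 1420 bp
  3715 − 3396 = 319 bp
  4804 − 3715 = 1089 bp
Sorted largest to smallest: 1420, 1286, 1089, 455, 319, 235 bp.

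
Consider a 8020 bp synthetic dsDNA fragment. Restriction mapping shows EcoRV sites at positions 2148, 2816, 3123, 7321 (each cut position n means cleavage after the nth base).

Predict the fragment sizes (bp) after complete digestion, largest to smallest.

Linear molecule, 4 cuts → 5 fragments:
  2148 − 0 = 2148 bp
  2816 − 2148 = 668 bp
  3123 − 2816 = 307 bp
  7321 − 3123 = 4198 bp
  8020 − 7321 = 699 bp
Sorted largest to smallest: 4198, 2148, 699, 668, 307 bp.

4198, 2148, 699, 668, 307 bp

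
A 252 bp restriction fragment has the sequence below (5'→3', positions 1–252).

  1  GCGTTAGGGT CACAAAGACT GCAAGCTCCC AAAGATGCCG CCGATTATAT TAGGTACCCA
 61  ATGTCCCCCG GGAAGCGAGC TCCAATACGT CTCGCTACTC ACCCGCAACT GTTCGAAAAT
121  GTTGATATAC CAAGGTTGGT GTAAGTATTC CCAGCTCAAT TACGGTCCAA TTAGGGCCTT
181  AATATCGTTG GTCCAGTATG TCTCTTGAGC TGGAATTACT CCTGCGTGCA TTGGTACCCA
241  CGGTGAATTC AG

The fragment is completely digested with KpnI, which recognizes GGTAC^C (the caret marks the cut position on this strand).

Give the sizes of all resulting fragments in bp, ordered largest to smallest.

KpnI sites (GGTACC) start at positions 53, 233.
KpnI cuts after base 5 of each site (before the last base), so after positions 57, 237.
Linear molecule, 2 cuts → 3 fragments:
  1–57 → 57 bp
  58–237 → 180 bp
  238–252 → 15 bp
Sorted largest to smallest: 180, 57, 15 bp.

180, 57, 15 bp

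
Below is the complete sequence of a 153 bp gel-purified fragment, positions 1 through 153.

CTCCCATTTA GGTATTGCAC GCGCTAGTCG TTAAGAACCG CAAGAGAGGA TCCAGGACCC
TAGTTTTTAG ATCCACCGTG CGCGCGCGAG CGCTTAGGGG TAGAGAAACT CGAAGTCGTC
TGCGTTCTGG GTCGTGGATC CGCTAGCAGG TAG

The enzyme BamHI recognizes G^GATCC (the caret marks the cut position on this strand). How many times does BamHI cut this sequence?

GGATCC occurs starting at positions 48, 136.
BamHI cuts at 2 sites.

2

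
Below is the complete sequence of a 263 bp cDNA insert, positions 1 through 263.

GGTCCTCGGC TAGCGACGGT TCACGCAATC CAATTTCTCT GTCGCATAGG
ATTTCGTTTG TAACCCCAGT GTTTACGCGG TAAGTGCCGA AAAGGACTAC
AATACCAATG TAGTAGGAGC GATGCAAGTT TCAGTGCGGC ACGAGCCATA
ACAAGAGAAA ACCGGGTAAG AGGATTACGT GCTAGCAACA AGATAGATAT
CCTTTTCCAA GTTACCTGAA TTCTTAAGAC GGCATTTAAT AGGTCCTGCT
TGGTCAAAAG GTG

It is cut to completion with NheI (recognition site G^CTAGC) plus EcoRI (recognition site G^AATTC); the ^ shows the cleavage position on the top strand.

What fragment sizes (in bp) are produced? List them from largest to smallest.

NheI sites (GCTAGC) start at positions 9, 181.
NheI cuts after the first base of each site, so after positions 9, 181.
The EcoRI site (GAATTC) starts at position 218.
EcoRI cuts after the first base of each site, so after position 218.
Combined cut positions: 9, 181, 218.
Linear molecule, 3 cuts → 4 fragments:
  1–9 → 9 bp
  10–181 → 172 bp
  182–218 → 37 bp
  219–263 → 45 bp
Sorted largest to smallest: 172, 45, 37, 9 bp.

172, 45, 37, 9 bp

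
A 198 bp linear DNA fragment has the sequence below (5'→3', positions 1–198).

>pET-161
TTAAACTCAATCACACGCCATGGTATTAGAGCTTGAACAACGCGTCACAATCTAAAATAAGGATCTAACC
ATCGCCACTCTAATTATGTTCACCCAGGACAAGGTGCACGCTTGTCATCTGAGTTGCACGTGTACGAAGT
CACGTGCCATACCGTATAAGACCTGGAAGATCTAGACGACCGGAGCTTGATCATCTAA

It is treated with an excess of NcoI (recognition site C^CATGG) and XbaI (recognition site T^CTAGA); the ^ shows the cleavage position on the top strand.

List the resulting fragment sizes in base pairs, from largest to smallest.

The NcoI site (CCATGG) starts at position 18.
NcoI cuts after the first base of each site, so after position 18.
The XbaI site (TCTAGA) starts at position 171.
XbaI cuts after the first base of each site, so after position 171.
Combined cut positions: 18, 171.
Linear molecule, 2 cuts → 3 fragments:
  1–18 → 18 bp
  19–171 → 153 bp
  172–198 → 27 bp
Sorted largest to smallest: 153, 27, 18 bp.

153, 27, 18 bp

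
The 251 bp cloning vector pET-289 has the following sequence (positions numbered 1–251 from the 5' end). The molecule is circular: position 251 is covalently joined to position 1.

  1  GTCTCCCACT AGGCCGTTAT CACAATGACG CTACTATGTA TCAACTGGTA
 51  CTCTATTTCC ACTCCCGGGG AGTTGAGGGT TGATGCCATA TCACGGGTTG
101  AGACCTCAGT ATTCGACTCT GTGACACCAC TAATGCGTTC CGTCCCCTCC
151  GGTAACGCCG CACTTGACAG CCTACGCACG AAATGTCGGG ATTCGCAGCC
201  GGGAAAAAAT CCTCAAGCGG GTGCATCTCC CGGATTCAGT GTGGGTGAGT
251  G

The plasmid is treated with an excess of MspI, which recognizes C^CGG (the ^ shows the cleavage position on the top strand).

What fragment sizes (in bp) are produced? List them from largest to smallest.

MspI sites (CCGG) start at positions 65, 149, 199, 230.
MspI cuts after the first base of each site, so after positions 65, 149, 199, 230.
Circular molecule, 4 cuts → 4 fragments:
  66–149 → 84 bp
  150–199 → 50 bp
  200–230 → 31 bp
  231–251 then 1–65 → 21 + 65 = 86 bp
Sorted largest to smallest: 86, 84, 50, 31 bp.

86, 84, 50, 31 bp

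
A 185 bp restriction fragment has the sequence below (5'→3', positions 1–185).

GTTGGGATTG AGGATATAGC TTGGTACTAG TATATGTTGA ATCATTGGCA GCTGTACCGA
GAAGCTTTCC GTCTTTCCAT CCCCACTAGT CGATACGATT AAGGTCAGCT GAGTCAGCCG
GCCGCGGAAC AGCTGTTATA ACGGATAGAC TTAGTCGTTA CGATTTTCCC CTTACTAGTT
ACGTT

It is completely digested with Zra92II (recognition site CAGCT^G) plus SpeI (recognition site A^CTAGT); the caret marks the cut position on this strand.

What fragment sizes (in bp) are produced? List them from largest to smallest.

40, 32, 27, 26, 25, 24, 11 bp

Zra92II sites (CAGCTG) start at positions 49, 106, 130.
Zra92II cuts after base 5 of each site (before the last base), so after positions 53, 110, 134.
SpeI sites (ACTAGT) start at positions 26, 85, 174.
SpeI cuts after the first base of each site, so after positions 26, 85, 174.
Combined cut positions: 26, 53, 85, 110, 134, 174.
Linear molecule, 6 cuts → 7 fragments:
  1–26 → 26 bp
  27–53 → 27 bp
  54–85 → 32 bp
  86–110 → 25 bp
  111–134 → 24 bp
  135–174 → 40 bp
  175–185 → 11 bp
Sorted largest to smallest: 40, 32, 27, 26, 25, 24, 11 bp.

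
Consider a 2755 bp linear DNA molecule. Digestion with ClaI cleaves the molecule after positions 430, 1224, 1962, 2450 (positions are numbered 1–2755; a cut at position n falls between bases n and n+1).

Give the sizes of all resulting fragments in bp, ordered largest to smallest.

Linear molecule, 4 cuts → 5 fragments:
  430 − 0 = 430 bp
  1224 − 430 = 794 bp
  1962 − 1224 = 738 bp
  2450 − 1962 = 488 bp
  2755 − 2450 = 305 bp
Sorted largest to smallest: 794, 738, 488, 430, 305 bp.

794, 738, 488, 430, 305 bp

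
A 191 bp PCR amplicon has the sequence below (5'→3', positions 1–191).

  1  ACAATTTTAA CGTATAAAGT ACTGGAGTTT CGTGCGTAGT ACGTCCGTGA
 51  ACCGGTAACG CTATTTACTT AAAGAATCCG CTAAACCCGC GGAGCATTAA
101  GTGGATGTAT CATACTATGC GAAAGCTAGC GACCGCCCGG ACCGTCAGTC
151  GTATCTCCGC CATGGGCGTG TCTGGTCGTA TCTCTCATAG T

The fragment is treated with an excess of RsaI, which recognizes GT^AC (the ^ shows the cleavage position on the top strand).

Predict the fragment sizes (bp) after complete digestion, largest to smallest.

RsaI sites (GTAC) start at positions 19, 39.
RsaI cuts after base 2 of each site, so after positions 20, 40.
Linear molecule, 2 cuts → 3 fragments:
  1–20 → 20 bp
  21–40 → 20 bp
  41–191 → 151 bp
Sorted largest to smallest: 151, 20, 20 bp.

151, 20, 20 bp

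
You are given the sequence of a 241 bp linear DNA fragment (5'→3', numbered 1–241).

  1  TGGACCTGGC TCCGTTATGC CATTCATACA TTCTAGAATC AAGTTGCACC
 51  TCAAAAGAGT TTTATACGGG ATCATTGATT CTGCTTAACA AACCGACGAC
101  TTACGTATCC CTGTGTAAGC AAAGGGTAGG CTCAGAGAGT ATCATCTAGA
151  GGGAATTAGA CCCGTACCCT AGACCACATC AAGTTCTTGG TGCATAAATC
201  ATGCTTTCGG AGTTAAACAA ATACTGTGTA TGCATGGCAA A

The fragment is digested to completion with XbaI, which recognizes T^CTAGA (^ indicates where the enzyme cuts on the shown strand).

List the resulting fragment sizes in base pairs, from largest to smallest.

113, 96, 32 bp

XbaI sites (TCTAGA) start at positions 32, 145.
XbaI cuts after the first base of each site, so after positions 32, 145.
Linear molecule, 2 cuts → 3 fragments:
  1–32 → 32 bp
  33–145 → 113 bp
  146–241 → 96 bp
Sorted largest to smallest: 113, 96, 32 bp.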